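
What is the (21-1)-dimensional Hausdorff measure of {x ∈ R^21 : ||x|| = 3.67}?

S_21(3.67) = 2·π^(21/2)·(3.67)^20 / Γ(21/2) ≈ 5.75557e+10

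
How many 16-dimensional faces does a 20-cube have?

Number of 16-faces = C(20,16) · 2^(20-16) = 4845 · 16 = 77520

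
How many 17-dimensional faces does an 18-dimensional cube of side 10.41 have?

An n-cube has C(n,k)·2^(n-k) k-faces. Here C(18,17)·2^1 = 18·2 = 36.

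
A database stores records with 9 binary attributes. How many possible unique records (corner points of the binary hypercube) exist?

Each vertex is a binary string of length 9, so there are 2^9 = 512.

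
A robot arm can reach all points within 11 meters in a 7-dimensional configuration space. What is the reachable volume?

Volume = π^{7/2}·(11)^7/Γ(9/2) = 311794736·π^3/105 ≈ 9.20723e+07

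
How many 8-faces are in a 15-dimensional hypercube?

Choose 8 of 15 axes to span the face (C(15,8) = 6435 ways), then fix each of the remaining 7 coordinates at one of its two extreme values (2^7 = 128 ways): 6435·128 = 823680.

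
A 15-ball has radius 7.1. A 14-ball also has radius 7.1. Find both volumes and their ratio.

V_15(7.1) ≈ 2.24029e+12. V_14(7.1) ≈ 4.95719e+11. Ratio V_15/V_14 ≈ 4.519.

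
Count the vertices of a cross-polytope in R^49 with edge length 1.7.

Number of vertices = 2n = 98.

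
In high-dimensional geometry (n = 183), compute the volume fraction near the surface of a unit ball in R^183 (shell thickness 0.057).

1 - (1-0.057)^183 ≈ 0.999978 ≈ 99.997834%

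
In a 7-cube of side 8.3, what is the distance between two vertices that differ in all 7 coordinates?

Diagonal = √7 · 8.3 ≈ 21.9597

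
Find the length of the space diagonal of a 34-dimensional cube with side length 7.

The space diagonal of an n-cube of side s is s√n. Here 7·√34 ≈ 40.8167.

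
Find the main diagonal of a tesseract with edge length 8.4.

||(8.4,8.4,...,8.4)|| = √(4)·8.4 = 16.8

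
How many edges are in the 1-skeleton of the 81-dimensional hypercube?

An n-cube has n·2^(n-1) edges. With n = 81: 81·1208925819614629174706176 = 97922991388784963151200256.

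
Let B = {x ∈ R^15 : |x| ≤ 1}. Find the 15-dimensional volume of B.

The n-ball volume is π^(n/2)·r^n/Γ(n/2+1). With n=15, r=1: V = 256·π^7/2027025 ≈ 0.381443.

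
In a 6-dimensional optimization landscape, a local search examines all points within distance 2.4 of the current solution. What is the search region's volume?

V_6(2.4) = π^(6/2) · (2.4)^6 / Γ(6/2 + 1) ≈ 987.565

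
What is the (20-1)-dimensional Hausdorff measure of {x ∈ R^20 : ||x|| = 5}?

The surface area of an n-ball is 2π^(n/2) r^(n-1) / Γ(n/2). For n=20, r=5: 3814697265625·π^10/36288 ≈ 9.84455e+12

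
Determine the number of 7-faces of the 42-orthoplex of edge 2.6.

Each 7-face is the convex hull of 8 vertices, one chosen as ±e_i from each of 8 distinct axes: 2^8·C(42,8) = 30215727360.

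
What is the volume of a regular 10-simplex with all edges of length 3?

Volume = 3^10 · √(11/2^10) / 10! ≈ 0.00168654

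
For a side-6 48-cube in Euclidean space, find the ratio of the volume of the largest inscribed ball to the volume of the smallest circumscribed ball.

Volume scales as r^n, and r_in/r_out = 1/√48, giving (1/√48)^48 ≈ 4.469e-41.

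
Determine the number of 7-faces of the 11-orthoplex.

An n-cross-polytope has 2^(k+1)·C(n,k+1) k-faces. Here 2^8·C(11,8) = 256·165 = 42240.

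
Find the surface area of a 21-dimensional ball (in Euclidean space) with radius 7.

The surface area of an n-ball is 2π^(n/2) r^(n-1) / Γ(n/2). For n=21, r=7: 23344937339644196864·π^10/93532725 ≈ 2.33737e+16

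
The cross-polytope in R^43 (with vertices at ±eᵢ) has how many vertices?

Number of vertices = 2n = 86.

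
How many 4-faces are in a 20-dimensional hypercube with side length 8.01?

An n-cube has C(n,k)·2^(n-k) k-faces. Here C(20,4)·2^16 = 4845·65536 = 317521920.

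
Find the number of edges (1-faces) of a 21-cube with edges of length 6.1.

f_1(21-cube) = (21 choose 1) · 2^20 = 22020096.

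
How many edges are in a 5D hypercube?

Number of 1-faces = C(5,1) · 2^(5-1) = 5 · 16 = 80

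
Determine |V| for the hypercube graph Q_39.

Each vertex is a binary string of length 39, so there are 2^39 = 549755813888.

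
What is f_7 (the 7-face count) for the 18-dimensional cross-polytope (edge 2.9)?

f_7(18-orthoplex) = 2^8 · (18 choose 8) = 11202048.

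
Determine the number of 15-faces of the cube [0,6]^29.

f_15(29-cube) = (29 choose 15) · 2^14 = 1270722723840.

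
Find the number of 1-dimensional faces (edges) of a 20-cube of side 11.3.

An n-cube has n·2^(n-1) edges. With n = 20: 20·524288 = 10485760.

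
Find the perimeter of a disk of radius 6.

The surface area of an n-ball is 2π^(n/2) r^(n-1) / Γ(n/2). For n=2, r=6: 2πr = 2π·6 ≈ 37.6991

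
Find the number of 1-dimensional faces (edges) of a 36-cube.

An n-cube has n·2^(n-1) edges. With n = 36: 36·34359738368 = 1236950581248.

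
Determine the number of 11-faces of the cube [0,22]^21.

f_11(21-cube) = (21 choose 11) · 2^10 = 361181184.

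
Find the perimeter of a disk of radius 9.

The surface area of an n-ball is 2π^(n/2) r^(n-1) / Γ(n/2). For n=2, r=9: 2πr = 2π·9 ≈ 56.5487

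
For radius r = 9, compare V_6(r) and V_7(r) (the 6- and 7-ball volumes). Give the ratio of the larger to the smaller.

V_6(9) ≈ 2.74633e+06, V_7(9) ≈ 2.25984e+07. The 7-ball is larger by a factor of 8.229.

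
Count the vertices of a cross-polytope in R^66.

The 66-dimensional cross-polytope has 2n = 2·66 = 132 vertices.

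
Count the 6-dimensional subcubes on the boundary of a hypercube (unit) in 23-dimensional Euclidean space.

Number of 6-faces = C(23,6) · 2^(23-6) = 100947 · 131072 = 13231325184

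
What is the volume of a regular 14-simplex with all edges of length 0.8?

For a regular n-simplex with edge a, V = (a^n / n!)·√((n+1)/2^n). With a=0.8, n=14: V ≈ 1.52647e-14.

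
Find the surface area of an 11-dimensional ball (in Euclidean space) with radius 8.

|∂B_11(8)| = 68719476736·π^5/945 ≈ 2.22535e+10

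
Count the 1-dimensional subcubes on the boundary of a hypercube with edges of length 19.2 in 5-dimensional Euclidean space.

Number of 1-faces = C(5,1) · 2^(5-1) = 5 · 16 = 80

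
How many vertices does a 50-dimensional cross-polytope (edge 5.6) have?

The 50-dimensional cross-polytope has 2n = 2·50 = 100 vertices.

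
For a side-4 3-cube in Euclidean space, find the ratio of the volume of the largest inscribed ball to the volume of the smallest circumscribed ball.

Volume scales as r^n, and r_in/r_out = 1/√3, giving (1/√3)^3 ≈ 0.19245.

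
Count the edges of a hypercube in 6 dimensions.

The 6-cube has n·2^(n-1) = 6·2^5 = 6·32 = 192 edges.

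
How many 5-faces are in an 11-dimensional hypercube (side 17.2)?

f_5(11-cube) = (11 choose 5) · 2^6 = 29568.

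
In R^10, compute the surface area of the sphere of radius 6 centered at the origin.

S_10(6) = 2·π^(10/2)·(6)^9 / Γ(10/2) = 839808·π^5 ≈ 2.56998e+08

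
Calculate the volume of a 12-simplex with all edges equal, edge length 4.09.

For a regular n-simplex with edge a, V = (a^n / n!)·√((n+1)/2^n). With a=4.09, n=12: V ≈ 0.00257712.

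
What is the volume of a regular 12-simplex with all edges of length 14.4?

For a regular n-simplex with edge a, V = (a^n / n!)·√((n+1)/2^n). With a=14.4, n=12: V ≈ 9349.85.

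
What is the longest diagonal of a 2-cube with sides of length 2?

||(2,2,...,2)|| = √(2)·2 ≈ 2.82843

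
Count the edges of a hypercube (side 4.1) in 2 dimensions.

The 2-cube has n·2^(n-1) = 2·2^1 = 2·2 = 4 edges.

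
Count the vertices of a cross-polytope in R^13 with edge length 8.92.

Number of vertices = 2n = 26.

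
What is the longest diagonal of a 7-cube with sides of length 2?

Diagonal = √7 · 2 ≈ 5.2915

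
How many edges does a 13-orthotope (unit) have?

Each of the 2^13 = 8192 vertices has degree 13; total edges = 13·2^13/2 = 53248.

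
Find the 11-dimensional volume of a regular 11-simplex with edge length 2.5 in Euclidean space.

V = (2.5^11 / 11!) · √((11+1) / 2^11) ≈ 4.57204e-05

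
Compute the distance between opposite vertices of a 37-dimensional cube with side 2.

The space diagonal of an n-cube of side s is s√n. Here 2·√37 ≈ 12.1655.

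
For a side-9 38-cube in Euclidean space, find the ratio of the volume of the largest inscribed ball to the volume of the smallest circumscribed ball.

V_in/V_out = n^(-n/2) = 38^(-38/2) ≈ 9.64077e-31.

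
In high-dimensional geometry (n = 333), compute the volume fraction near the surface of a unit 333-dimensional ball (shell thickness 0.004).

1 - (1-0.004)^333 ≈ 0.736755 ≈ 73.68%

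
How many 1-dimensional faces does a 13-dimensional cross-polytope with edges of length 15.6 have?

Number of 1-faces = 2^(1+1) · C(13,1+1) = 4 · 78 = 312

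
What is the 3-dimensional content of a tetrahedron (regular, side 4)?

Volume = (√2/12) · 4³ = 7.54247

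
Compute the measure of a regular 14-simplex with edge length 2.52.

V = (2.52^14 / 14!) · √((14+1) / 2^14) ≈ 1.44556e-07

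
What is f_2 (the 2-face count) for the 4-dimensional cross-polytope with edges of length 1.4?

Each 2-face is the convex hull of 3 vertices, one chosen as ±e_i from each of 3 distinct axes: 2^3·C(4,3) = 32.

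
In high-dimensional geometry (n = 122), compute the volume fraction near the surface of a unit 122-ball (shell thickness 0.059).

1 - (1-0.059)^122 ≈ 0.9994 ≈ 99.94%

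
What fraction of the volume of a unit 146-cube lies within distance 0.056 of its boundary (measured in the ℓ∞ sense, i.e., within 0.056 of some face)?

Shell fraction = 1 - (1-0.112)^146 ≈ 0.9999999706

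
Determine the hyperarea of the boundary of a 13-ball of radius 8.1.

S_13(8.1) = 2·π^(13/2)·(8.1)^12 / Γ(13/2) ≈ 9.44289e+11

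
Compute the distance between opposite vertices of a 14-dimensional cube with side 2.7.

||(2.7,2.7,...,2.7)|| = √(14)·2.7 ≈ 10.1025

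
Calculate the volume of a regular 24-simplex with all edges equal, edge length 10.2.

V_24 = √(25) · 10.2^24 / (24! · 2^(24/2)) ≈ 0.00316452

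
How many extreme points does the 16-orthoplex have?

An n-cross-polytope has 2n vertices; here n = 16, giving 32.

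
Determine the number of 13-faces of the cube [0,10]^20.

An n-cube has C(n,k)·2^(n-k) k-faces. Here C(20,13)·2^7 = 77520·128 = 9922560.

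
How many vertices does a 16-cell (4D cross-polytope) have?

The vertices are ±e_1, ..., ±e_4, so there are 2·4 = 8.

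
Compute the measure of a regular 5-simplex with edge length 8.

V_5 = √(6) · 8^5 / (5! · 2^(5/2)) ≈ 118.241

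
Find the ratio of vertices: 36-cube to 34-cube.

The 36-cube has 2^36 = 68719476736 vertices. The 34-cube has 2^34 = 17179869184 vertices. Ratio: 68719476736/17179869184 = 4.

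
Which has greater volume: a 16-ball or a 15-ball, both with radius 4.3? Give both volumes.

V_16(4.3) ≈ 3.21495e+09. V_15(4.3) ≈ 1.21187e+09. The 16-ball is larger.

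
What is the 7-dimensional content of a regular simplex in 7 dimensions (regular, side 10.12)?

V = (10.12^7 / 7!) · √((7+1) / 2^7) ≈ 539.229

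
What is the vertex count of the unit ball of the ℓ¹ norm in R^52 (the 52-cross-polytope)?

Number of vertices = 2n = 104.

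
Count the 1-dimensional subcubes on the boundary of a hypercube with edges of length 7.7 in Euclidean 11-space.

Number of 1-faces = C(11,1) · 2^(11-1) = 11 · 1024 = 11264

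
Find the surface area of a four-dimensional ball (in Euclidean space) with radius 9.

S = n·V_n(r)/r = 4·V_4(9)/9 (volume-to-surface relation), giving 1458·π^2 ≈ 14389.9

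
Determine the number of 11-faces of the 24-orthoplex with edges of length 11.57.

An n-cross-polytope has 2^(k+1)·C(n,k+1) k-faces. Here 2^12·C(24,12) = 4096·2704156 = 11076222976.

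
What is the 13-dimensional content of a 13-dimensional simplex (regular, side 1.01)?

For a regular n-simplex with edge a, V = (a^n / n!)·√((n+1)/2^n). With a=1.01, n=13: V ≈ 7.55556e-12.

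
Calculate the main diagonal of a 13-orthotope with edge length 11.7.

The space diagonal of an n-cube of side s is s√n. Here 11.7·√13 ≈ 42.1849.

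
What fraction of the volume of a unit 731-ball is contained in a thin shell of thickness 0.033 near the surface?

V(inner)/V(outer) = ((1-0.033)/1)^731 ≈ 2.222e-11, so the shell fraction is 1 - 2.222e-11.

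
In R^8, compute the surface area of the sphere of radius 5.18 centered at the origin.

The surface area of an n-ball is 2π^(n/2) r^(n-1) / Γ(n/2). For n=8, r=5.18: 3.24928e+06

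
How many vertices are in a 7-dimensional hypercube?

An n-cube has C(n,k)·2^(n-k) k-faces. Here C(7,0)·2^7 = 1·128 = 128.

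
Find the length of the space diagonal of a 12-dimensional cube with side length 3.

d = √(3² + 3² + ... + 3²) [12 terms] = √(12·3²) = 3√12 ≈ 10.3923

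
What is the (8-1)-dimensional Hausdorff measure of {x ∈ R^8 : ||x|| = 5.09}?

S = n·V_n(r)/r = 8·V_8(5.09)/5.09 (volume-to-surface relation), giving 2.87411e+06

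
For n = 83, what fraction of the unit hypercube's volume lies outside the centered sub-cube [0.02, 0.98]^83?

The inner cube has side 1-2·0.02 = 0.96 and volume (0.96)^83 ≈ 0.03377, so the shell holds 0.966231 of the volume.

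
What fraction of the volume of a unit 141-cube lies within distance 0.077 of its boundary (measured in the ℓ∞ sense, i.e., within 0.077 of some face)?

The inner cube has side 1-2·0.077 = 0.846 and volume (0.846)^141 ≈ 5.744e-11, so the shell holds 1 - 5.744e-11 of the volume.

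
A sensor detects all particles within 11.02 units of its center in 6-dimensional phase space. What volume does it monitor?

V_6(11.02) = π^(6/2) · (11.02)^6 / Γ(6/2 + 1) ≈ 9.25525e+06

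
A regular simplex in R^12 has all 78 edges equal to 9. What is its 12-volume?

Volume = 9^12 · √(13/2^12) / 12! ≈ 33.2173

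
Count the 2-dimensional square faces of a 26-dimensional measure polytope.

f_2(26-cube) = (26 choose 2) · 2^24 = 5452595200.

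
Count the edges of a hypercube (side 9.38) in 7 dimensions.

Number of 1-faces = C(7,1)·2^(7-1) = 7·64 = 448.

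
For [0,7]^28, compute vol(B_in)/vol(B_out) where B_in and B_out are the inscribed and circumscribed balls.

V_in / V_out = (r_in/r_out)^28 = (1/√28)^28 = 28^(-28/2) ≈ 5.49272e-21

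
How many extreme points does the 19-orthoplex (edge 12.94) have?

The 19-dimensional cross-polytope has 2n = 2·19 = 38 vertices.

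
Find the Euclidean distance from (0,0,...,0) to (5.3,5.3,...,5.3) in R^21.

d = √(5.3² + 5.3² + ... + 5.3²) [21 terms] = √(21·5.3²) = 5.3√21 ≈ 24.2877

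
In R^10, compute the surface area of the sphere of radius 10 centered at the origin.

S = n·V_n(r)/r = 10·V_10(10)/10 (volume-to-surface relation), giving 250000000·π^5/3 ≈ 2.55016e+10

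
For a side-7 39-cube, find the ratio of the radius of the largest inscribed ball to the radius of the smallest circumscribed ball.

Ratio = (s/2)/(s√39/2) = 39^(-1/2) ≈ 0.160128.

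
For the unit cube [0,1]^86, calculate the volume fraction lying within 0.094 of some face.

1 - (1 - 2·0.094)^86 = 1 - 0.812^86 ≈ 0.9999999833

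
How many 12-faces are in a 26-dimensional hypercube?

An n-cube has C(n,k)·2^(n-k) k-faces. Here C(26,12)·2^14 = 9657700·16384 = 158231756800.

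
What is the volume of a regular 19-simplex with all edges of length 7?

V_19 = √(20) · 7^19 / (19! · 2^(19/2)) ≈ 0.00057876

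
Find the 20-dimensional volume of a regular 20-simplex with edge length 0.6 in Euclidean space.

V = (0.6^20 / 20!) · √((20+1) / 2^20) ≈ 6.72528e-26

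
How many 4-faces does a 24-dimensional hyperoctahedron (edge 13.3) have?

An n-cross-polytope has 2^(k+1)·C(n,k+1) k-faces. Here 2^5·C(24,5) = 32·42504 = 1360128.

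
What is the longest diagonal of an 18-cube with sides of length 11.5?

Diagonal = √18 · 11.5 ≈ 48.7904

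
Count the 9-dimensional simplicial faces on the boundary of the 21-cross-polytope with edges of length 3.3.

An n-cross-polytope has 2^(k+1)·C(n,k+1) k-faces. Here 2^10·C(21,10) = 1024·352716 = 361181184.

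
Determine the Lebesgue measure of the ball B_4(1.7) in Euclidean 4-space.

V_4(1.7) = π^(4/2) · (1.7)^4 / Γ(4/2 + 1) ≈ 41.216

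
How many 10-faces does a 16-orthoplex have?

An n-cross-polytope has 2^(k+1)·C(n,k+1) k-faces. Here 2^11·C(16,11) = 2048·4368 = 8945664.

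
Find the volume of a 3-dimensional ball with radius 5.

Volume = π^{3/2}·(5)^3/Γ(5/2) = 500·π/3 ≈ 523.599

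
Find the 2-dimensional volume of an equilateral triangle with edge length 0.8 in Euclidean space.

Area = (√3/4) · 0.8² = 0.277128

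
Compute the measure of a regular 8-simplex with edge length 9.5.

For a regular n-simplex with edge a, V = (a^n / n!)·√((n+1)/2^n). With a=9.5, n=8: V ≈ 308.51.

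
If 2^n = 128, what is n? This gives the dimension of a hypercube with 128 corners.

Since 2^n = 128, we have n = 7.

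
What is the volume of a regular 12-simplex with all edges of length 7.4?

V = (7.4^12 / 12!) · √((12+1) / 2^12) ≈ 3.17129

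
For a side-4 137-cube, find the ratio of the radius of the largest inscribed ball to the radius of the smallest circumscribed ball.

For an n-cube of any side s, the inradius is s/2 and the circumradius is s√n/2, so the ratio is 1/√137 ≈ 0.0854358.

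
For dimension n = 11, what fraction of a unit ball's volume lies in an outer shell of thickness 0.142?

1 - (1-0.142)^11 ≈ 0.814493 ≈ 81.45%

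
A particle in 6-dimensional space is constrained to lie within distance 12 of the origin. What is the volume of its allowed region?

Volume = π^{6/2}·(12)^6/Γ(4) = 497664·π^3 ≈ 1.54307e+07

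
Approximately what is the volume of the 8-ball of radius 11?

The n-ball volume is π^(n/2)·r^n/Γ(n/2+1). With n=8, r=11: V = 214358881·π^4/24 ≈ 8.70021e+08.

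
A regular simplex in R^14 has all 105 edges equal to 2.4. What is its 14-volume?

Volume = 2.4^14 · √(15/2^14) / 14! ≈ 7.30104e-08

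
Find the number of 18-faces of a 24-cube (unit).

An n-cube has C(n,k)·2^(n-k) k-faces. Here C(24,18)·2^6 = 134596·64 = 8614144.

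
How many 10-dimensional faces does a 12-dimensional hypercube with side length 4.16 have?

Number of 10-faces = C(12,10) · 2^(12-10) = 66 · 4 = 264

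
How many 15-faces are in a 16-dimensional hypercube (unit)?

f_15(16-cube) = (16 choose 15) · 2^1 = 32.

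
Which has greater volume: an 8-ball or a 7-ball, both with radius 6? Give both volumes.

V_8(6) ≈ 6.81708e+06. V_7(6) ≈ 1.32263e+06. The 8-ball is larger.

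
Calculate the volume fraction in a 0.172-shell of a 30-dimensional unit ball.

Shell fraction = 1 - (1-0.172)^30 ≈ 0.996525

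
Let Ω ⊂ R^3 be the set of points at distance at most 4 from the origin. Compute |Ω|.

V = 256·π/3 ≈ 268.083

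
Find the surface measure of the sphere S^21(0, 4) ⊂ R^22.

S_22(4) = 2·π^(22/2)·(4)^21 / Γ(22/2) = 34359738368·π^11/14175 ≈ 7.13141e+11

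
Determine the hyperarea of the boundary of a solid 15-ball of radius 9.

|∂B_15(9)| = 216905884017408·π^7/5005 ≈ 1.30893e+14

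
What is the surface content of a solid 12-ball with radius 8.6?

|∂B_12(8.6)| ≈ 3.04952e+11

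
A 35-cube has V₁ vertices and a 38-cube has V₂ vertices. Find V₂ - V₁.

V₁ = 2^35 = 34359738368. V₂ = 2^38 = 274877906944. V₂ - V₁ = 240518168576.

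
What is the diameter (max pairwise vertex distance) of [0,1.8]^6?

Diagonal = √6 · 1.8 ≈ 4.40908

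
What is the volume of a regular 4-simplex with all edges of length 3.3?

V_4 = √(5) · 3.3^4 / (4! · 2^(4/2)) ≈ 2.76229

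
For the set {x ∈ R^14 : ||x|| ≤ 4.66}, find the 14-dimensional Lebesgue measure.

Volume = π^{14/2}·(4.66)^14/Γ(8) ≈ 1.36465e+09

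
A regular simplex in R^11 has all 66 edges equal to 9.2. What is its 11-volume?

V = (9.2^11 / 11!) · √((11+1) / 2^11) ≈ 76.6366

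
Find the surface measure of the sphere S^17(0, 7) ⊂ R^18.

S_18(7) = 2·π^(18/2)·(7)^17 / Γ(18/2) = 33232930569601·π^9/2880 ≈ 3.43974e+14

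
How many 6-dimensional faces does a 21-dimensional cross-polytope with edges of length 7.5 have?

Each 6-face is the convex hull of 7 vertices, one chosen as ±e_i from each of 7 distinct axes: 2^7·C(21,7) = 14883840.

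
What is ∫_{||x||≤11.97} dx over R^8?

V_8(11.97) = π^(8/2) · (11.97)^8 / Γ(8/2 + 1) ≈ 1.71057e+09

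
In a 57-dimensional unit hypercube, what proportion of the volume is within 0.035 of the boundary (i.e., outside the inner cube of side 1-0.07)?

Shell fraction = 1 - (1-0.07)^57 ≈ 0.984022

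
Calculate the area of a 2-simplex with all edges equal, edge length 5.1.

Area = (√3/4) · 5.1² = 11.2627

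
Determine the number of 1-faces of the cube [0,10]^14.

Choose 1 of 14 axes to span the face (C(14,1) = 14 ways), then fix each of the remaining 13 coordinates at one of its two extreme values (2^13 = 8192 ways): 14·8192 = 114688.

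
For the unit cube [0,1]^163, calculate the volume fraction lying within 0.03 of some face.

The inner cube has side 1-2·0.03 = 0.94 and volume (0.94)^163 ≈ 4.167e-05, so the shell holds 0.999958 of the volume.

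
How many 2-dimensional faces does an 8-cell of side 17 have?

f_2(4-cube) = (4 choose 2) · 2^2 = 24.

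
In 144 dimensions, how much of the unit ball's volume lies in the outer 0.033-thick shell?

V(inner)/V(outer) = ((1-0.033)/1)^144 ≈ 0.007969, so the shell fraction is 0.992031.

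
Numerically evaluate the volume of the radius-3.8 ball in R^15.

The n-ball volume is π^(n/2)·r^n/Γ(n/2+1). With n=15, r=3.8: V ≈ 1.89751e+08.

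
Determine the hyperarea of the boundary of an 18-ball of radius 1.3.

|∂B_18(1.3)| ≈ 127.907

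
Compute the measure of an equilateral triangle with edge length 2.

Area = (√3/4) · 2² = 1.73205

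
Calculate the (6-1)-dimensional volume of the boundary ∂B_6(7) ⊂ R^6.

S_6(7) = 2·π^(6/2)·(7)^5 / Γ(6/2) = 16807·π^3 ≈ 521122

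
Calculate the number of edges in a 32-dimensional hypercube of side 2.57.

Number of 1-faces = C(32,1)·2^(32-1) = 32·2147483648 = 68719476736.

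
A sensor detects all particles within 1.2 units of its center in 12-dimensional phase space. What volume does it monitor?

The n-ball volume is π^(n/2)·r^n/Γ(n/2+1). With n=12, r=1.2: V ≈ 11.9053.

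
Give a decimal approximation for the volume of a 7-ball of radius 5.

V = 250000·π^3/21 ≈ 369122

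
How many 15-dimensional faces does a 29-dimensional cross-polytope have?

Number of 15-faces = 2^(15+1) · C(29,15+1) = 65536 · 67863915 = 4447529533440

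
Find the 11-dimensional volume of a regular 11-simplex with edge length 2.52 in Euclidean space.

Volume = 2.52^11 · √(12/2^11) / 11! ≈ 4.99087e-05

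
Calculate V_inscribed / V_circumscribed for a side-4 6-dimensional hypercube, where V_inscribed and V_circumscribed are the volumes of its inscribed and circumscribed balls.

V_in/V_out = n^(-n/2) = 6^(-6/2) ≈ 0.00462963.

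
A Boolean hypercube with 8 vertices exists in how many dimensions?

2^n = 8 ⇒ n = log_2(8) = 3.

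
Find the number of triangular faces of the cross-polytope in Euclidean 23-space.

f_2(23-orthoplex) = 2^3 · (23 choose 3) = 14168.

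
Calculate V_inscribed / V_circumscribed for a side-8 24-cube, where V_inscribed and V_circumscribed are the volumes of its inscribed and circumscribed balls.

V_in / V_out = (r_in/r_out)^24 = (1/√24)^24 = 24^(-24/2) ≈ 2.7382e-17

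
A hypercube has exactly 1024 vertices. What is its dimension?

n = log_2(1024) = 10.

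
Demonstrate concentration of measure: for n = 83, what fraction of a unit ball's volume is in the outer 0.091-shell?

1 - (1-0.091)^83 ≈ 0.999636 ≈ 99.9636%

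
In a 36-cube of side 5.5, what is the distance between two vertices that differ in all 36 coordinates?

d = √(5.5² + 5.5² + ... + 5.5²) [36 terms] = √(36·5.5²) = 5.5√36 = 33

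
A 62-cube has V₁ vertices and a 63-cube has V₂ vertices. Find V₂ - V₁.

V₁ = 2^62 = 4611686018427387904. V₂ = 2^63 = 9223372036854775808. V₂ - V₁ = 4611686018427387904.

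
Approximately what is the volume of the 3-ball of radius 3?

V_3(3) = π^(3/2) · (3)^3 / Γ(3/2 + 1) = 36·π ≈ 113.097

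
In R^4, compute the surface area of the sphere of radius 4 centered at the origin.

S_4(4) = 2·π^(4/2)·(4)^3 / Γ(4/2) = 128·π^2 ≈ 1263.31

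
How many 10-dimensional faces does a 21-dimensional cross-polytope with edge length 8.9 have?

An n-cross-polytope has 2^(k+1)·C(n,k+1) k-faces. Here 2^11·C(21,11) = 2048·352716 = 722362368.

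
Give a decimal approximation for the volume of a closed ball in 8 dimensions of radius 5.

The n-ball volume is π^(n/2)·r^n/Γ(n/2+1). With n=8, r=5: V = 390625·π^4/24 ≈ 1.58543e+06.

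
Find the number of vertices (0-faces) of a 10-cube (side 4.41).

Choose 0 of 10 axes to span the face (C(10,0) = 1 way), then fix each of the remaining 10 coordinates at one of its two extreme values (2^10 = 1024 ways): 1·1024 = 1024.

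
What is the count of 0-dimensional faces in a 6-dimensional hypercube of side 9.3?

Number of 0-faces = C(6,0) · 2^(6-0) = 1 · 64 = 64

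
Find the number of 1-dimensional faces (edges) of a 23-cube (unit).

Each of the 2^23 = 8388608 vertices has degree 23; total edges = 23·2^23/2 = 96468992.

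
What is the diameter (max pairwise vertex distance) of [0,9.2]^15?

Diagonal = √15 · 9.2 ≈ 35.6314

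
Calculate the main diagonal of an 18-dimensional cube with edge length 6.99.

The space diagonal of an n-cube of side s is s√n. Here 6.99·√18 ≈ 29.6561.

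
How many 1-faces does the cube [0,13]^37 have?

The 37-cube has n·2^(n-1) = 37·2^36 = 37·68719476736 = 2542620639232 edges.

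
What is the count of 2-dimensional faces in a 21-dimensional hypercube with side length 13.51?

Number of 2-faces = C(21,2) · 2^(21-2) = 210 · 524288 = 110100480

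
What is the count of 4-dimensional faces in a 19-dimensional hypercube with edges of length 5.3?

Number of 4-faces = C(19,4) · 2^(19-4) = 3876 · 32768 = 127008768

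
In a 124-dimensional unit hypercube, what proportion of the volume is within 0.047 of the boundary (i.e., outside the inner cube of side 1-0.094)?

1 - (1 - 2·0.047)^124 = 1 - 0.906^124 ≈ 0.9999951706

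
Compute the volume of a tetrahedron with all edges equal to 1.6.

Volume = (√2/12) · 1.6³ = 0.482718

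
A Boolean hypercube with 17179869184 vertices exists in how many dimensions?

n = log_2(17179869184) = 34.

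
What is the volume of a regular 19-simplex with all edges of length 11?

For a regular n-simplex with edge a, V = (a^n / n!)·√((n+1)/2^n). With a=11, n=19: V ≈ 3.10525.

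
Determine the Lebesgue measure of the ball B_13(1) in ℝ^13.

The n-ball volume is π^(n/2)·r^n/Γ(n/2+1). With n=13, r=1: V = 128·π^6/135135 ≈ 0.910629.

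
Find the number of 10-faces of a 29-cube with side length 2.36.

f_10(29-cube) = (29 choose 10) · 2^19 = 10501493882880.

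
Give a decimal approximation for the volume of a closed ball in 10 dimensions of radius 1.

Volume = π^{10/2}·(1)^10/Γ(6) = π^5/120 ≈ 2.55016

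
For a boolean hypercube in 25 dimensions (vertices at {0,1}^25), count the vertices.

An n-cube has 2^n vertices; for n = 25 that is 2^25 = 33554432.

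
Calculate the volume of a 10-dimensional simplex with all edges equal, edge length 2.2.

V = (2.2^10 / 10!) · √((10+1) / 2^10) ≈ 7.58595e-05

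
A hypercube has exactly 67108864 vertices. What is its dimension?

Since 2^n = 67108864, we have n = 26.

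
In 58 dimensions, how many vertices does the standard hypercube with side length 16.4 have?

An n-cube has 2^n vertices; for n = 58 that is 2^58 = 288230376151711744.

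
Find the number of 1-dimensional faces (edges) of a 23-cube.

The 23-cube has n·2^(n-1) = 23·2^22 = 23·4194304 = 96468992 edges.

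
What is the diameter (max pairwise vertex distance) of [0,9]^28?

d = √(9² + 9² + ... + 9²) [28 terms] = √(28·9²) = 9√28 ≈ 47.6235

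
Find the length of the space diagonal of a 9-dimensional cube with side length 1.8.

||(1.8,1.8,...,1.8)|| = √(9)·1.8 = 5.4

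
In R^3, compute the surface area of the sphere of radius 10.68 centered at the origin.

S = n·V_n(r)/r = 3·V_3(10.68)/10.68 (volume-to-surface relation), giving 4πr² = 4π·(10.68)² ≈ 1433.35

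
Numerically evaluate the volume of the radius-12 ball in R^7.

V_7(12) = π^(7/2) · (12)^7 / Γ(7/2 + 1) = 191102976·π^3/35 ≈ 1.69297e+08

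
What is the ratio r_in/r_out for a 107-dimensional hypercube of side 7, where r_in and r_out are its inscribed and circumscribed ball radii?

Ratio = (s/2)/(s√107/2) = 107^(-1/2) ≈ 0.0966736.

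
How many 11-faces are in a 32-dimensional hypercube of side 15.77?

An n-cube has C(n,k)·2^(n-k) k-faces. Here C(32,11)·2^21 = 129024480·2097152 = 270583946280960.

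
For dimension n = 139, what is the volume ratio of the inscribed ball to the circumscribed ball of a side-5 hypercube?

V_in/V_out = n^(-n/2) = 139^(-139/2) ≈ 1.1494e-149.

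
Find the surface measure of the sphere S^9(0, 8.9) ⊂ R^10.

|∂B_10(8.9)| ≈ 8.93466e+09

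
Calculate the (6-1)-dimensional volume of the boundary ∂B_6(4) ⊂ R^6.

S = n·V_n(r)/r = 6·V_6(4)/4 (volume-to-surface relation), giving 1024·π^3 ≈ 31750.4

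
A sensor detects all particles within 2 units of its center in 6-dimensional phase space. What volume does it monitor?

V = 32·π^3/3 ≈ 330.734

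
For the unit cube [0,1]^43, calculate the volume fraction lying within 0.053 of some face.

1 - (1 - 2·0.053)^43 = 1 - 0.894^43 ≈ 0.991918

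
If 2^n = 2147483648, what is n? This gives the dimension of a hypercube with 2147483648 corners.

The n-cube has 2^n vertices, and 2147483648 = 2^31, so n = 31.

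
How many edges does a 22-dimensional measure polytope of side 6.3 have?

Each of the 2^22 = 4194304 vertices has degree 22; total edges = 22·2^22/2 = 46137344.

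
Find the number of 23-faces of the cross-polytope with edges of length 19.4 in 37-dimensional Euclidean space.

An n-cross-polytope has 2^(k+1)·C(n,k+1) k-faces. Here 2^24·C(37,24) = 16777216·3562467300 = 59768283385036800.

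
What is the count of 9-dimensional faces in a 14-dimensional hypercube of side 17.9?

Choose 9 of 14 axes to span the face (C(14,9) = 2002 ways), then fix each of the remaining 5 coordinates at one of its two extreme values (2^5 = 32 ways): 2002·32 = 64064.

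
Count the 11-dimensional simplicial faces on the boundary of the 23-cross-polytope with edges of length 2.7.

f_11(23-orthoplex) = 2^12 · (23 choose 12) = 5538111488.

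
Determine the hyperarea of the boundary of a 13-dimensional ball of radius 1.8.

S_13(1.8) = 2·π^(13/2)·(1.8)^12 / Γ(13/2) ≈ 13694.8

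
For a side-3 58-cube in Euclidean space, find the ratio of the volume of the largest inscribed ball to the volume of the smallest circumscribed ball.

Volume scales as r^n, and r_in/r_out = 1/√58, giving (1/√58)^58 ≈ 7.25418e-52.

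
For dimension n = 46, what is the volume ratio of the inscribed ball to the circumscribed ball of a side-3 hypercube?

V_in/V_out = n^(-n/2) = 46^(-46/2) ≈ 5.70913e-39.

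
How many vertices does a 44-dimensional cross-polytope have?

An n-cross-polytope has 2n vertices; here n = 44, giving 88.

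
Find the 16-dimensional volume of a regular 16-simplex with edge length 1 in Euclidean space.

V_16 = √(17) · 1^16 / (16! · 2^(16/2)) ≈ 7.69777e-16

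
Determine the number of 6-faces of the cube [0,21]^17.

Number of 6-faces = C(17,6) · 2^(17-6) = 12376 · 2048 = 25346048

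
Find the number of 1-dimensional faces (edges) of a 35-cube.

Number of 1-faces = C(35,1)·2^(35-1) = 35·17179869184 = 601295421440.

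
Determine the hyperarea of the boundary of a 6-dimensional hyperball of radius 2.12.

|∂B_6(2.12)| ≈ 1327.79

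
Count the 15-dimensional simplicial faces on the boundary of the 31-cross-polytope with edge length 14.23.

An n-cross-polytope has 2^(k+1)·C(n,k+1) k-faces. Here 2^16·C(31,16) = 65536·300540195 = 19696202219520.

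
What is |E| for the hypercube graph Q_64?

The 64-cube has n·2^(n-1) = 64·2^63 = 64·9223372036854775808 = 590295810358705651712 edges.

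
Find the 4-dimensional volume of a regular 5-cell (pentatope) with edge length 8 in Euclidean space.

For a regular n-simplex with edge a, V = (a^n / n!)·√((n+1)/2^n). With a=8, n=4: V ≈ 95.4056.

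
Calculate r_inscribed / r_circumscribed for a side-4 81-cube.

Ratio = (s/2)/(s√81/2) = 81^(-1/2) ≈ 0.111111.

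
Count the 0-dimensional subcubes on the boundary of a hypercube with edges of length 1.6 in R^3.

Number of 0-faces = C(3,0) · 2^(3-0) = 1 · 8 = 8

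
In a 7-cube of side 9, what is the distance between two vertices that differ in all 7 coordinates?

d = √(9² + 9² + ... + 9²) [7 terms] = √(7·9²) = 9√7 ≈ 23.8118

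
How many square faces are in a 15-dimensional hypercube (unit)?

f_2(15-cube) = (15 choose 2) · 2^13 = 860160.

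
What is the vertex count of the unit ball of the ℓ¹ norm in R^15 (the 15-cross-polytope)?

Number of vertices = 2n = 30.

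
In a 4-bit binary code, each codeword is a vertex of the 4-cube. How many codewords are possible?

Each vertex is a binary string of length 4, so there are 2^4 = 16.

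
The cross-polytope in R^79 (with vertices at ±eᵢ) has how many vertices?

The vertices are ±e_1, ..., ±e_79, so there are 2·79 = 158.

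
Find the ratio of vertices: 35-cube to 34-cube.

The 35-cube has 2^35 = 34359738368 vertices. The 34-cube has 2^34 = 17179869184 vertices. Ratio: 34359738368/17179869184 = 2.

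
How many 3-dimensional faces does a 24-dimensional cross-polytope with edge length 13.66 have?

f_3(24-orthoplex) = 2^4 · (24 choose 4) = 170016.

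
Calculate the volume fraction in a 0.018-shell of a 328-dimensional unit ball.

V(inner)/V(outer) = ((1-0.018)/1)^328 ≈ 0.002586, so the shell fraction is 0.997414.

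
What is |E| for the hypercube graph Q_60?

The 60-cube has n·2^(n-1) = 60·2^59 = 60·576460752303423488 = 34587645138205409280 edges.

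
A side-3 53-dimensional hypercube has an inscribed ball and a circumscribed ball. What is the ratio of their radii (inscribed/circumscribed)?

r_in / r_out = (3/2) / (3√53/2) = 1/√53 ≈ 0.137361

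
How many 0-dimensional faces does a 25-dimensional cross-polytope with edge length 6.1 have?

Each 0-face is the convex hull of 1 vertex, one chosen as ±e_i from each of 1 distinct axis: 2^1·C(25,1) = 50.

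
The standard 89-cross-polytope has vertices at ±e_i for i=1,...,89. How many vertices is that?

The vertices are ±e_1, ..., ±e_89, so there are 2·89 = 178.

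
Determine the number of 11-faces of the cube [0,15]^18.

An n-cube has C(n,k)·2^(n-k) k-faces. Here C(18,11)·2^7 = 31824·128 = 4073472.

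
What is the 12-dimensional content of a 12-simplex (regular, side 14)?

For a regular n-simplex with edge a, V = (a^n / n!)·√((n+1)/2^n). With a=14, n=12: V ≈ 6667.93.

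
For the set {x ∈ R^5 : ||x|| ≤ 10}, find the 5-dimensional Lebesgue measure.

V_5(10) = π^(5/2) · (10)^5 / Γ(5/2 + 1) = 160000·π^2/3 ≈ 526379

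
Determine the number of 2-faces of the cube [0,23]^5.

Number of 2-faces = C(5,2) · 2^(5-2) = 10 · 8 = 80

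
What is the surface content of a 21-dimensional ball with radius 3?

|∂B_21(3)| = 88159684608·π^10/8083075 ≈ 1.02139e+09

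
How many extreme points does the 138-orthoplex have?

The 138-dimensional cross-polytope has 2n = 2·138 = 276 vertices.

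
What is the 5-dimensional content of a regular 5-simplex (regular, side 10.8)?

V = (10.8^5 / 5!) · √((5+1) / 2^5) ≈ 530.198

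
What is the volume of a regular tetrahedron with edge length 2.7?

Volume = (√2/12) · 2.7³ = 2.31966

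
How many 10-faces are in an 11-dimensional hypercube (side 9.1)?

Number of 10-faces = C(11,10) · 2^(11-10) = 11 · 2 = 22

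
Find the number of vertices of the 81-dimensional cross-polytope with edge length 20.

The 81-dimensional cross-polytope has 2n = 2·81 = 162 vertices.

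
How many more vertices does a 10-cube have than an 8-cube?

The 10-cube has 2^10 = 1024 vertices. The 8-cube has 2^8 = 256 vertices. Difference: 1024 - 256 = 768.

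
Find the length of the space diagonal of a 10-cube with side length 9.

Diagonal = √10 · 9 ≈ 28.4605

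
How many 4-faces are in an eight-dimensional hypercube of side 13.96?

Choose 4 of 8 axes to span the face (C(8,4) = 70 ways), then fix each of the remaining 4 coordinates at one of its two extreme values (2^4 = 16 ways): 70·16 = 1120.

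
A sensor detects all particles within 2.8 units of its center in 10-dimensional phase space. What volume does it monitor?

V_10(2.8) = π^(10/2) · (2.8)^10 / Γ(10/2 + 1) ≈ 75535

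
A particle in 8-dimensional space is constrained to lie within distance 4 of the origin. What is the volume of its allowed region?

V_8(4) = π^(8/2) · (4)^8 / Γ(8/2 + 1) = 8192·π^4/3 ≈ 265992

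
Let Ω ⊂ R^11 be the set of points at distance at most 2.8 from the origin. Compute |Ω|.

Volume = π^{11/2}·(2.8)^11/Γ(13/2) ≈ 156258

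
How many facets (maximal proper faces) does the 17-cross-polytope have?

Number of 16-faces = 2^(16+1) · C(17,16+1) = 131072 · 1 = 131072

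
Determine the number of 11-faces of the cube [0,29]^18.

Choose 11 of 18 axes to span the face (C(18,11) = 31824 ways), then fix each of the remaining 7 coordinates at one of its two extreme values (2^7 = 128 ways): 31824·128 = 4073472.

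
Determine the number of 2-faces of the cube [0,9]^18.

Choose 2 of 18 axes to span the face (C(18,2) = 153 ways), then fix each of the remaining 16 coordinates at one of its two extreme values (2^16 = 65536 ways): 153·65536 = 10027008.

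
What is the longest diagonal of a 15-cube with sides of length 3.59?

The space diagonal of an n-cube of side s is s√n. Here 3.59·√15 ≈ 13.904.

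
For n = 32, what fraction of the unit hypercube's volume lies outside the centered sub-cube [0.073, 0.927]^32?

Shell fraction = 1 - (1-0.146)^32 ≈ 0.993593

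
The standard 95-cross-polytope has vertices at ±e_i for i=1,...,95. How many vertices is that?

An n-cross-polytope has 2n vertices; here n = 95, giving 190.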